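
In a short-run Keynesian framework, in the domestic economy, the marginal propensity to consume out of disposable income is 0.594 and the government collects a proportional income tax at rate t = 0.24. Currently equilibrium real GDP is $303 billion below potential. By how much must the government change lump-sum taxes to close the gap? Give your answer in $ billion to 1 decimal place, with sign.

Spending multiplier = 1/(1 − c(1−t)) = 1/(1 − 0.594×0.76) = 1/0.54856 ≈ 1.823.
Tax multiplier = −c·k = −0.594/0.54856 ≈ −1.083. Need ΔY = +$303 billion, so ΔT = ΔY/(−c·k) = −(+$303 billion) × 0.54856 / 0.594 ≈ −$279.8 billion.
The government should cut lump-sum taxes by $279.8 billion.

−$279.8 billion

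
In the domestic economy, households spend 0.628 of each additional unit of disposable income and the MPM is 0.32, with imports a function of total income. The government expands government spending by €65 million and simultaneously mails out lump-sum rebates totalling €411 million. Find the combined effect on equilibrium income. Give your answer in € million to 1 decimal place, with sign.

+€466.9 million

Expenditure multiplier = 1/(1 − c + m) = 1/(1 − 0.628 + 0.32) = 1/0.692 ≈ 1.445.
ΔG contributes k·ΔG = (+€65 million) / 0.692 ≈ +€93.9 million.
ΔT of −€411 million changes first-round spending by −c·ΔT = +€258.108 million, contributing k·(−c·ΔT) = (+€258.108 million) / 0.692 ≈ +€373 million.
Net ΔY = k(ΔG − c·ΔT) = (+€323.108 million) / 0.692 ≈ +€466.9 million.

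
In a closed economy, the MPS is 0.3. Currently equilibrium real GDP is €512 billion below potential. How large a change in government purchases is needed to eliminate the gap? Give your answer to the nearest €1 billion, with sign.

MPC = 1 − MPS = 1 − 0.3 = 0.7.
Spending multiplier = 1/(1 − MPC) = 1/(1 − 0.7) = 1/0.3 ≈ 3.333.
Need ΔY = +€512 billion, so ΔG = ΔY/k = (+€512 billion) × 0.3 ≈ +€154 billion.
The government should increase government purchases by €154 billion.

+€154 billion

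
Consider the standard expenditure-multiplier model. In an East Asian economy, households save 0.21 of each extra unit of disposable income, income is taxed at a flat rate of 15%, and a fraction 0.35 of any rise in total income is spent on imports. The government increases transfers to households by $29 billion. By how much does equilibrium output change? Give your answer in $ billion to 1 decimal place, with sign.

+$33.8 billion

MPC = 1 − MPS = 1 − 0.21 = 0.79.
The transfer change shifts disposable income by +$29 billion, so first-round consumption changes by c·ΔTR = 0.79 × (+$29 billion) = +$22.91 billion.
Expenditure multiplier = 1/(1 − c(1−t) + m) = 1/(1 − 0.79×0.85 + 0.35) = 1/0.6785 ≈ 1.474.
The transfer multiplier is c × k ≈ 1.164, so ΔY = k × (c·ΔTR) = (+$22.91 billion) / 0.6785 ≈ +$33.8 billion.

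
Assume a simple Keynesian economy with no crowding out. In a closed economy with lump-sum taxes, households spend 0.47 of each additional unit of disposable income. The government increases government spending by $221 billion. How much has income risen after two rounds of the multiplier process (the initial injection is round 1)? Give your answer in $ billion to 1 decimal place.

$324.9 billion

Round 1 adds ΔG = $221 billion; each later round is MPC = 0.47 times the previous.
After 2 rounds: 221 + 103.87 = ΔG·(1 − c^2)/(1 − c) = 221 × (1 − 0.2209)/0.53 ≈ $324.9 billion.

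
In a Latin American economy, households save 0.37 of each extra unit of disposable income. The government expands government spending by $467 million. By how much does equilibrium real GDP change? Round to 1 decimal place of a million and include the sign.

+$1,262.2 million

MPC = 1 − MPS = 1 − 0.37 = 0.63.
Expenditure multiplier = 1/(1 − MPC) = 1/(1 − 0.63) = 1/0.37 ≈ 2.703.
ΔY = k × ΔG = (+$467 million) / 0.37 ≈ +$1,262.2 million.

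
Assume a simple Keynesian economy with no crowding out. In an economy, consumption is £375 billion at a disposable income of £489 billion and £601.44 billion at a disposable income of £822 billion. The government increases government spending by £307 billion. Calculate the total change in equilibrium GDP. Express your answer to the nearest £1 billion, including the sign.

+£959 billion

MPC = ΔC/ΔYd = (601.44 − 375)/(822 − 489) = 226.44/333 = 0.68.
Government-spending multiplier = 1/(1 − MPC) = 1/(1 − 0.68) = 1/0.32 = 3.125.
ΔY = k × ΔG = (+£307 billion) / 0.32 ≈ +£959 billion.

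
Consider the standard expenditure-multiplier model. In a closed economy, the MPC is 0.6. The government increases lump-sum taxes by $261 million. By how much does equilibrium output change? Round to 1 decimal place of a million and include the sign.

−$391.5 million

A lump-sum tax change of +$261 million shifts disposable income by −$261 million; first-round consumption changes by −c × ΔT = −0.6 × (+$261 million) = −$156.6 million.
Expenditure multiplier = 1/(1 − MPC) = 1/(1 − 0.6) = 1/0.4 = 2.5.
The tax multiplier is −c × k = −1.5, so ΔY = k × (−c·ΔT) = (−$156.6 million) / 0.4 = −$391.5 million.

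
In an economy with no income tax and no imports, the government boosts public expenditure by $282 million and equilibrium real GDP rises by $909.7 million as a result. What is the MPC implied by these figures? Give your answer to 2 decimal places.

0.69

Implied spending multiplier k = ΔY/ΔG = 909.7/282 ≈ 3.2259.
Since k = 1/(1 − MPC), MPC = 1 − 1/k = 1 − ΔG/ΔY = 1 − 282/909.7 ≈ 0.69.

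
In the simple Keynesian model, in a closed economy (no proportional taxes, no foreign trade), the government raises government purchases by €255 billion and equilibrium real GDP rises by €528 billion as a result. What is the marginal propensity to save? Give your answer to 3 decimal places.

0.483

Implied spending multiplier k = ΔY/ΔG = 528/255 ≈ 2.0706.
Since k = 1/(1 − MPC), MPC = 1 − 1/k = 1 − ΔG/ΔY = 1 − 255/528 ≈ 0.517.
MPS = 1 − MPC = 0.483.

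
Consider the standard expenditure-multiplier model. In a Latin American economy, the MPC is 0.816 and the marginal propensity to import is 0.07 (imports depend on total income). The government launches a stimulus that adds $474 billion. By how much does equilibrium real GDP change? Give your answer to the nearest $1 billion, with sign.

+$1,866 billion

Spending multiplier = 1/(1 − c + m) = 1/(1 − 0.816 + 0.07) = 1/0.254 ≈ 3.937.
ΔY = k × ΔG = (+$474 billion) / 0.254 ≈ +$1,866 billion.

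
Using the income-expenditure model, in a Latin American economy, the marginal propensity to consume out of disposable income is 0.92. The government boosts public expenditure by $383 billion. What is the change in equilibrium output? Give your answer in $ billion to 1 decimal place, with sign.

Spending multiplier = 1/(1 − MPC) = 1/(1 − 0.92) = 1/0.08 = 12.5.
ΔY = k × ΔG = (+$383 billion) / 0.08 = +$4,787.5 billion.

+$4,787.5 billion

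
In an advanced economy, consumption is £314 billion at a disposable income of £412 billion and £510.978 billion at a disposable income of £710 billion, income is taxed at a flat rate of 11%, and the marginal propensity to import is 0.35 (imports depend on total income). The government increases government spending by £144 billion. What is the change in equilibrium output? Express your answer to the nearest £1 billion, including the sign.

+£189 billion

MPC = ΔC/ΔYd = (510.978 − 314)/(710 − 412) = 196.978/298 = 0.661.
Spending multiplier = 1/(1 − c(1−t) + m) = 1/(1 − 0.661×0.89 + 0.35) = 1/0.76171 ≈ 1.313.
ΔY = k × ΔG = (+£144 billion) / 0.76171 ≈ +£189 billion.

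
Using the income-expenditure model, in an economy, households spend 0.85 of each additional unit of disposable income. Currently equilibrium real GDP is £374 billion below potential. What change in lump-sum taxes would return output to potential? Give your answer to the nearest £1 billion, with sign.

Spending multiplier = 1/(1 − MPC) = 1/(1 − 0.85) = 1/0.15 ≈ 6.667.
Tax multiplier = −c·k = −0.85/0.15 ≈ −5.667. Need ΔY = +£374 billion, so ΔT = ΔY/(−c·k) = −(+£374 billion) × 0.15 / 0.85 = −£66 billion.
The government should cut lump-sum taxes by £66 billion.

−£66 billion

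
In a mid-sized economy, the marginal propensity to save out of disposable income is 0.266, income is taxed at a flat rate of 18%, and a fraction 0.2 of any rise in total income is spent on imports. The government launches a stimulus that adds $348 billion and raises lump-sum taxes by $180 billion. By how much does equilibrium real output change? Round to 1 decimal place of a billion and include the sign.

MPC = 1 − MPS = 1 − 0.266 = 0.734.
Expenditure multiplier = 1/(1 − c(1−t) + m) = 1/(1 − 0.734×0.82 + 0.2) = 1/0.59812 ≈ 1.672.
ΔG contributes k·ΔG = (+$348 billion) / 0.59812 ≈ +$581.8 billion.
ΔT of +$180 billion changes first-round spending by −c·ΔT = −$132.12 billion, contributing k·(−c·ΔT) = (−$132.12 billion) / 0.59812 ≈ −$220.9 billion.
Net ΔY = k(ΔG − c·ΔT) = (+$215.88 billion) / 0.59812 ≈ +$360.9 billion.

+$360.9 billion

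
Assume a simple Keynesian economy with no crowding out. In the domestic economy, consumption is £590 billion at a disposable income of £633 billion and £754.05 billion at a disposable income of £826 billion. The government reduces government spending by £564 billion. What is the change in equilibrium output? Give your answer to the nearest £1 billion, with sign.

−£3,760 billion

MPC = ΔC/ΔYd = (754.05 − 590)/(826 − 633) = 164.05/193 = 0.85.
Spending multiplier = 1/(1 − MPC) = 1/(1 − 0.85) = 1/0.15 ≈ 6.667.
ΔY = k × ΔG = (−£564 billion) / 0.15 = −£3,760 billion.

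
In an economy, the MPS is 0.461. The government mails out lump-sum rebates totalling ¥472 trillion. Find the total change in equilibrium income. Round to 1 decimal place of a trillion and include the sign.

MPC = 1 − MPS = 1 − 0.461 = 0.539.
A lump-sum tax change of −¥472 trillion shifts disposable income by +¥472 trillion; first-round consumption changes by −c × ΔT = −0.539 × (−¥472 trillion) = +¥254.408 trillion.
Expenditure multiplier = 1/(1 − MPC) = 1/(1 − 0.539) = 1/0.461 ≈ 2.169.
The tax multiplier is −c × k ≈ −1.169, so ΔY = k × (−c·ΔT) = (+¥254.408 trillion) / 0.461 ≈ +¥551.9 trillion.

+¥551.9 trillion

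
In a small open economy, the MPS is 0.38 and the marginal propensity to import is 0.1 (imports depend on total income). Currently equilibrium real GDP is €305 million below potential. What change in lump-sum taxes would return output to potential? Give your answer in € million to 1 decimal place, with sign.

MPC = 1 − MPS = 1 − 0.38 = 0.62.
Spending multiplier = 1/(1 − c + m) = 1/(1 − 0.62 + 0.1) = 1/0.48 ≈ 2.083.
Tax multiplier = −c·k = −0.62/0.48 ≈ −1.292. Need ΔY = +€305 million, so ΔT = ΔY/(−c·k) = −(+€305 million) × 0.48 / 0.62 ≈ −€236.1 million.
The government should cut lump-sum taxes by €236.1 million.

−€236.1 million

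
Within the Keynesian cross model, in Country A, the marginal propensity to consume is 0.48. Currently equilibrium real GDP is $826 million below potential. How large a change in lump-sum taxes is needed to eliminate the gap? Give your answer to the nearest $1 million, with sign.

−$895 million

Spending multiplier = 1/(1 − MPC) = 1/(1 − 0.48) = 1/0.52 ≈ 1.923.
Tax multiplier = −c·k = −0.48/0.52 ≈ −0.923. Need ΔY = +$826 million, so ΔT = ΔY/(−c·k) = −(+$826 million) × 0.52 / 0.48 ≈ −$895 million.
The government should cut lump-sum taxes by $895 million.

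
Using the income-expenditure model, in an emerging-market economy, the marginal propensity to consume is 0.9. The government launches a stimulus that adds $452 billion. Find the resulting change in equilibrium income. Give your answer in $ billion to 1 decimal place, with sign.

Expenditure multiplier = 1/(1 − MPC) = 1/(1 − 0.9) = 1/0.1 = 10.
ΔY = k × ΔG = (+$452 billion) / 0.1 = +$4,520 billion.

+$4,520.0 billion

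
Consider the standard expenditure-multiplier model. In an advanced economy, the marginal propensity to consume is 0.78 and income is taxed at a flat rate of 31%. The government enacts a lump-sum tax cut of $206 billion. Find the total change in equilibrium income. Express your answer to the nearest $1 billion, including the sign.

+$348 billion

A lump-sum tax change of −$206 billion shifts disposable income by +$206 billion; first-round consumption changes by −c × ΔT = −0.78 × (−$206 billion) = +$160.68 billion.
Expenditure multiplier = 1/(1 − c(1−t)) = 1/(1 − 0.78×0.69) = 1/0.4618 ≈ 2.165.
The tax multiplier is −c × k ≈ −1.689, so ΔY = k × (−c·ΔT) = (+$160.68 billion) / 0.4618 ≈ +$348 billion.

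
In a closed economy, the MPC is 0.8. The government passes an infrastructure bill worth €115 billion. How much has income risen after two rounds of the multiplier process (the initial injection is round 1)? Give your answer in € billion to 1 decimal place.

Round 1 adds ΔG = €115 billion; each later round is MPC = 0.8 times the previous.
After 2 rounds: 115 + 92 = ΔG·(1 − c^2)/(1 − c) = 115 × (1 − 0.64)/0.2 = €207 billion.

€207.0 billion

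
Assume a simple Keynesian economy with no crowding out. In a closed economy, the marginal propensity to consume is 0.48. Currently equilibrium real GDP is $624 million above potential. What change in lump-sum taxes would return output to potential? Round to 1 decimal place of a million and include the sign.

+$676.0 million

Spending multiplier = 1/(1 − MPC) = 1/(1 − 0.48) = 1/0.52 ≈ 1.923.
Tax multiplier = −c·k = −0.48/0.52 ≈ −0.923. Need ΔY = −$624 million, so ΔT = ΔY/(−c·k) = −(−$624 million) × 0.52 / 0.48 = +$676 million.
The government should raise lump-sum taxes by $676 million.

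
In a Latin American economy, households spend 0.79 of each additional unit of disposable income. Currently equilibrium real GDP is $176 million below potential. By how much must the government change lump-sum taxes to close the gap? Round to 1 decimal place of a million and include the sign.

Spending multiplier = 1/(1 − MPC) = 1/(1 − 0.79) = 1/0.21 ≈ 4.762.
Tax multiplier = −c·k = −0.79/0.21 ≈ −3.762. Need ΔY = +$176 million, so ΔT = ΔY/(−c·k) = −(+$176 million) × 0.21 / 0.79 ≈ −$46.8 million.
The government should cut lump-sum taxes by $46.8 million.

−$46.8 million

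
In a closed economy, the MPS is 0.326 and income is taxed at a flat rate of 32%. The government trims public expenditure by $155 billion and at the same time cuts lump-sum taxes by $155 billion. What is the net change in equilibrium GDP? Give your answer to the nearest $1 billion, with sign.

MPC = 1 − MPS = 1 − 0.326 = 0.674.
Expenditure multiplier = 1/(1 − c(1−t)) = 1/(1 − 0.674×0.68) = 1/0.54168 ≈ 1.846.
ΔG contributes k·ΔG = (−$155 billion) / 0.54168 ≈ −$286.1 billion.
ΔT of −$155 billion changes first-round spending by −c·ΔT = +$104.47 billion, contributing k·(−c·ΔT) = (+$104.47 billion) / 0.54168 ≈ +$192.9 billion.
Net ΔY = k(ΔG − c·ΔT) = (−$50.53 billion) / 0.54168 ≈ −$93 billion.

−$93 billion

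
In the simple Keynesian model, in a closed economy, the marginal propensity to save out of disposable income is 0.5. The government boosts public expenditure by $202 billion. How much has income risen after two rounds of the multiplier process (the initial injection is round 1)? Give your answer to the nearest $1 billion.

MPC = 1 − MPS = 1 − 0.5 = 0.5.
Round 1 adds ΔG = $202 billion; each later round is MPC = 0.5 times the previous.
After 2 rounds: 202 + 101 = ΔG·(1 − c^2)/(1 − c) = 202 × (1 − 0.25)/0.5 = $303 billion.

$303 billion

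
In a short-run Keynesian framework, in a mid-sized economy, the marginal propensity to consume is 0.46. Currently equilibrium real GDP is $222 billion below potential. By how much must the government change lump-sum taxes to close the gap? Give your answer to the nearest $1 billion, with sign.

Spending multiplier = 1/(1 − MPC) = 1/(1 − 0.46) = 1/0.54 ≈ 1.852.
Tax multiplier = −c·k = −0.46/0.54 ≈ −0.852. Need ΔY = +$222 billion, so ΔT = ΔY/(−c·k) = −(+$222 billion) × 0.54 / 0.46 ≈ −$261 billion.
The government should cut lump-sum taxes by $261 billion.

−$261 billion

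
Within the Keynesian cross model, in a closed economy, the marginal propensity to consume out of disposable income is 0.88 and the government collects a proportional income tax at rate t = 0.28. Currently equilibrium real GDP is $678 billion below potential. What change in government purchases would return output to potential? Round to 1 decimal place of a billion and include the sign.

+$248.4 billion

Spending multiplier = 1/(1 − c(1−t)) = 1/(1 − 0.88×0.72) = 1/0.3664 ≈ 2.729.
Need ΔY = +$678 billion, so ΔG = ΔY/k = (+$678 billion) × 0.3664 ≈ +$248.4 billion.
The government should increase government purchases by $248.4 billion.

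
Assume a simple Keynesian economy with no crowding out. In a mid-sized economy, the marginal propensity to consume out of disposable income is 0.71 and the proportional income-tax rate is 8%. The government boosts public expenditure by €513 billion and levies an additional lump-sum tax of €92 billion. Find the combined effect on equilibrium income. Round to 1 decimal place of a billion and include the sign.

+€1,290.9 billion

Expenditure multiplier = 1/(1 − c(1−t)) = 1/(1 − 0.71×0.92) = 1/0.3468 ≈ 2.884.
ΔG contributes k·ΔG = (+€513 billion) / 0.3468 ≈ +€1,479.2 billion.
ΔT of +€92 billion changes first-round spending by −c·ΔT = −€65.32 billion, contributing k·(−c·ΔT) = (−€65.32 billion) / 0.3468 ≈ −€188.4 billion.
Net ΔY = k(ΔG − c·ΔT) = (+€447.68 billion) / 0.3468 ≈ +€1,290.9 billion.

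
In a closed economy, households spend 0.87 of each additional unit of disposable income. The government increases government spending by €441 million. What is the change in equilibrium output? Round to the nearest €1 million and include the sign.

+€3,392 million

Expenditure multiplier = 1/(1 − MPC) = 1/(1 − 0.87) = 1/0.13 ≈ 7.692.
ΔY = k × ΔG = (+€441 million) / 0.13 ≈ +€3,392 million.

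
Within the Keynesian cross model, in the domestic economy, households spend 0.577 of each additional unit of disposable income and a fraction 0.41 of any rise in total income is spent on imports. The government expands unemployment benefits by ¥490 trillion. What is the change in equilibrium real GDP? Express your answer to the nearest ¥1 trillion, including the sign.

+¥339 trillion

The transfer change shifts disposable income by +¥490 trillion, so first-round consumption changes by c·ΔTR = 0.577 × (+¥490 trillion) = +¥282.73 trillion.
Expenditure multiplier = 1/(1 − c + m) = 1/(1 − 0.577 + 0.41) = 1/0.833 ≈ 1.2.
The transfer multiplier is c × k ≈ 0.693, so ΔY = k × (c·ΔTR) = (+¥282.73 trillion) / 0.833 ≈ +¥339 trillion.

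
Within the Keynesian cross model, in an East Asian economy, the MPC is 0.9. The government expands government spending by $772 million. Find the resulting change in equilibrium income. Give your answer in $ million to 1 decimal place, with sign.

Government-spending multiplier = 1/(1 − MPC) = 1/(1 − 0.9) = 1/0.1 = 10.
ΔY = k × ΔG = (+$772 million) / 0.1 = +$7,720 million.

+$7,720.0 million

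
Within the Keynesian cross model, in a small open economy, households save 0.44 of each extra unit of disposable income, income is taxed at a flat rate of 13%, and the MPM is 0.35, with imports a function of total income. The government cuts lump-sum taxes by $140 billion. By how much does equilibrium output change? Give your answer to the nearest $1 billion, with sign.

MPC = 1 − MPS = 1 − 0.44 = 0.56.
A lump-sum tax change of −$140 billion shifts disposable income by +$140 billion; first-round consumption changes by −c × ΔT = −0.56 × (−$140 billion) = +$78.4 billion.
Expenditure multiplier = 1/(1 − c(1−t) + m) = 1/(1 − 0.56×0.87 + 0.35) = 1/0.8628 ≈ 1.159.
The tax multiplier is −c × k ≈ −0.649, so ΔY = k × (−c·ΔT) = (+$78.4 billion) / 0.8628 ≈ +$91 billion.

+$91 billion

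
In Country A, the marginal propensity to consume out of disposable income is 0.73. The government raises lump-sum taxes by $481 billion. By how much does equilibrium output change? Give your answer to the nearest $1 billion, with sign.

A lump-sum tax change of +$481 billion shifts disposable income by −$481 billion; first-round consumption changes by −c × ΔT = −0.73 × (+$481 billion) = −$351.13 billion.
Expenditure multiplier = 1/(1 − MPC) = 1/(1 − 0.73) = 1/0.27 ≈ 3.704.
The tax multiplier is −c × k ≈ −2.704, so ΔY = k × (−c·ΔT) = (−$351.13 billion) / 0.27 ≈ −$1,300 billion.

−$1,300 billion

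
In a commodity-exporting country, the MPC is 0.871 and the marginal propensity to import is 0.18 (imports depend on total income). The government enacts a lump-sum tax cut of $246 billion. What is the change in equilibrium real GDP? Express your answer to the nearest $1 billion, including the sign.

A lump-sum tax change of −$246 billion shifts disposable income by +$246 billion; first-round consumption changes by −c × ΔT = −0.871 × (−$246 billion) = +$214.266 billion.
Expenditure multiplier = 1/(1 − c + m) = 1/(1 − 0.871 + 0.18) = 1/0.309 ≈ 3.236.
The tax multiplier is −c × k ≈ −2.819, so ΔY = k × (−c·ΔT) = (+$214.266 billion) / 0.309 ≈ +$693 billion.

+$693 billion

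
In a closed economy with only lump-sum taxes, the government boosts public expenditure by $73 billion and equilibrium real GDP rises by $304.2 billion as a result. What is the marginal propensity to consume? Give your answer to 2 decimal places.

0.76

Implied spending multiplier k = ΔY/ΔG = 304.2/73 ≈ 4.1671.
Since k = 1/(1 − MPC), MPC = 1 − 1/k = 1 − ΔG/ΔY = 1 − 73/304.2 ≈ 0.76.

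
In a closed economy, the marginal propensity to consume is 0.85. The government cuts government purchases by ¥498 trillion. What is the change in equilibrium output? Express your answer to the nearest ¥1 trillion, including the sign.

−¥3,320 trillion

Government-spending multiplier = 1/(1 − MPC) = 1/(1 − 0.85) = 1/0.15 ≈ 6.667.
ΔY = k × ΔG = (−¥498 trillion) / 0.15 = −¥3,320 trillion.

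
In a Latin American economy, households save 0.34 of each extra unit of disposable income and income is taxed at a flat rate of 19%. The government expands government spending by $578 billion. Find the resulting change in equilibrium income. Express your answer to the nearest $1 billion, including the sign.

+$1,242 billion

MPC = 1 − MPS = 1 − 0.34 = 0.66.
Government-spending multiplier = 1/(1 − c(1−t)) = 1/(1 − 0.66×0.81) = 1/0.4654 ≈ 2.149.
ΔY = k × ΔG = (+$578 billion) / 0.4654 ≈ +$1,242 billion.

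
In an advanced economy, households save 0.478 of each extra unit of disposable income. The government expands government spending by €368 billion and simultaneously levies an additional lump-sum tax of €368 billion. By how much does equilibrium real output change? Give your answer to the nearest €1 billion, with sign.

MPC = 1 − MPS = 1 − 0.478 = 0.522.
Expenditure multiplier = 1/(1 − MPC) = 1/(1 − 0.522) = 1/0.478 ≈ 2.092.
ΔG contributes k·ΔG = (+€368 billion) / 0.478 ≈ +€769.9 billion.
ΔT of +€368 billion changes first-round spending by −c·ΔT = −€192.096 billion, contributing k·(−c·ΔT) = (−€192.096 billion) / 0.478 ≈ −€401.9 billion.
With ΔG = ΔT and no other leakages, the balanced-budget multiplier is 1, so ΔY = ΔG = +€368 billion.

+€368 billion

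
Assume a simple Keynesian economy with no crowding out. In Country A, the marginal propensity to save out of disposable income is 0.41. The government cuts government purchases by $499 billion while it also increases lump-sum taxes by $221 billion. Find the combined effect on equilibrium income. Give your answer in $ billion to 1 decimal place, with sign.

−$1,535.1 billion

MPC = 1 − MPS = 1 − 0.41 = 0.59.
Expenditure multiplier = 1/(1 − MPC) = 1/(1 − 0.59) = 1/0.41 ≈ 2.439.
ΔG contributes k·ΔG = (−$499 billion) / 0.41 ≈ −$1,217.1 billion.
ΔT of +$221 billion changes first-round spending by −c·ΔT = −$130.39 billion, contributing k·(−c·ΔT) = (−$130.39 billion) / 0.41 ≈ −$318 billion.
Net ΔY = k(ΔG − c·ΔT) = (−$629.39 billion) / 0.41 ≈ −$1,535.1 billion.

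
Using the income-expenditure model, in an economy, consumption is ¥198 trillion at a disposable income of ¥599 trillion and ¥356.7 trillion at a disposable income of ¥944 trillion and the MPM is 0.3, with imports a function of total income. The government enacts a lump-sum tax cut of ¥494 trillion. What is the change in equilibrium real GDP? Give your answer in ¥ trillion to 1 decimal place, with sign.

MPC = ΔC/ΔYd = (356.7 − 198)/(944 − 599) = 158.7/345 = 0.46.
A lump-sum tax change of −¥494 trillion shifts disposable income by +¥494 trillion; first-round consumption changes by −c × ΔT = −0.46 × (−¥494 trillion) = +¥227.24 trillion.
Expenditure multiplier = 1/(1 − c + m) = 1/(1 − 0.46 + 0.3) = 1/0.84 ≈ 1.19.
The tax multiplier is −c × k ≈ −0.548, so ΔY = k × (−c·ΔT) = (+¥227.24 trillion) / 0.84 ≈ +¥270.5 trillion.

+¥270.5 trillion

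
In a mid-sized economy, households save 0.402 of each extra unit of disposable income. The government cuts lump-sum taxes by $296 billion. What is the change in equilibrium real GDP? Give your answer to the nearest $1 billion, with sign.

+$440 billion

MPC = 1 − MPS = 1 − 0.402 = 0.598.
A lump-sum tax change of −$296 billion shifts disposable income by +$296 billion; first-round consumption changes by −c × ΔT = −0.598 × (−$296 billion) = +$177.008 billion.
Expenditure multiplier = 1/(1 − MPC) = 1/(1 − 0.598) = 1/0.402 ≈ 2.488.
The tax multiplier is −c × k ≈ −1.488, so ΔY = k × (−c·ΔT) = (+$177.008 billion) / 0.402 ≈ +$440 billion.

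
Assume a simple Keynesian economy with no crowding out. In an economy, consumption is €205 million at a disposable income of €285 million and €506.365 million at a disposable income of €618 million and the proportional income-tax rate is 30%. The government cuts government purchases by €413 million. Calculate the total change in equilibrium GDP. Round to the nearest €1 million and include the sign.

−€1,127 million

MPC = ΔC/ΔYd = (506.365 − 205)/(618 − 285) = 301.365/333 = 0.905.
Government-spending multiplier = 1/(1 − c(1−t)) = 1/(1 − 0.905×0.7) = 1/0.3665 ≈ 2.729.
ΔY = k × ΔG = (−€413 million) / 0.3665 ≈ −€1,127 million.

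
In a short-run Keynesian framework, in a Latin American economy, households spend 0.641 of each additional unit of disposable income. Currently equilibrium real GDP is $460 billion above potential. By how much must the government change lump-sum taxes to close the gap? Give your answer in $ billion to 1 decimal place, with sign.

+$257.6 billion

Spending multiplier = 1/(1 − MPC) = 1/(1 − 0.641) = 1/0.359 ≈ 2.786.
Tax multiplier = −c·k = −0.641/0.359 ≈ −1.786. Need ΔY = −$460 billion, so ΔT = ΔY/(−c·k) = −(−$460 billion) × 0.359 / 0.641 ≈ +$257.6 billion.
The government should raise lump-sum taxes by $257.6 billion.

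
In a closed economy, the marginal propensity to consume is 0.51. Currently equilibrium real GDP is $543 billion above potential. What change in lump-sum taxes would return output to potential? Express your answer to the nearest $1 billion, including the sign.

Spending multiplier = 1/(1 − MPC) = 1/(1 − 0.51) = 1/0.49 ≈ 2.041.
Tax multiplier = −c·k = −0.51/0.49 ≈ −1.041. Need ΔY = −$543 billion, so ΔT = ΔY/(−c·k) = −(−$543 billion) × 0.49 / 0.51 ≈ +$522 billion.
The government should raise lump-sum taxes by $522 billion.

+$522 billion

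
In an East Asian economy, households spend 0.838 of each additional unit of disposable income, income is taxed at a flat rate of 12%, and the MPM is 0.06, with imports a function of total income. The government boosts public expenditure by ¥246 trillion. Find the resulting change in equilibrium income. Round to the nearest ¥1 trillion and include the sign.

+¥763 trillion

Expenditure multiplier = 1/(1 − c(1−t) + m) = 1/(1 − 0.838×0.88 + 0.06) = 1/0.32256 ≈ 3.1.
ΔY = k × ΔG = (+¥246 trillion) / 0.32256 ≈ +¥763 trillion.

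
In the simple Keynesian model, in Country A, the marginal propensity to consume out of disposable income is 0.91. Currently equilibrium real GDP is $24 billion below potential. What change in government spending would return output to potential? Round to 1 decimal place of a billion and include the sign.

+$2.2 billion

Spending multiplier = 1/(1 − MPC) = 1/(1 − 0.91) = 1/0.09 ≈ 11.111.
Need ΔY = +$24 billion, so ΔG = ΔY/k = (+$24 billion) × 0.09 ≈ +$2.2 billion.
The government should increase government spending by $2.2 billion.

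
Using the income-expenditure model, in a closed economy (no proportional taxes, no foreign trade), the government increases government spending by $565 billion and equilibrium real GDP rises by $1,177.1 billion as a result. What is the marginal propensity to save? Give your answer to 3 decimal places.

0.480

Implied spending multiplier k = ΔY/ΔG = 1,177.1/565 ≈ 2.0834.
Since k = 1/(1 − MPC), MPC = 1 − 1/k = 1 − ΔG/ΔY = 1 − 565/1,177.1 ≈ 0.520.
MPS = 1 − MPC = 0.480.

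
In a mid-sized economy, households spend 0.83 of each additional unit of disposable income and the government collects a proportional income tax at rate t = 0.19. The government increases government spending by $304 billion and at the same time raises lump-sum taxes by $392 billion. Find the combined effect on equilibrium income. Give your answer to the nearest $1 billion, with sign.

−$65 billion

Expenditure multiplier = 1/(1 − c(1−t)) = 1/(1 − 0.83×0.81) = 1/0.3277 ≈ 3.052.
ΔG contributes k·ΔG = (+$304 billion) / 0.3277 ≈ +$927.7 billion.
ΔT of +$392 billion changes first-round spending by −c·ΔT = −$325.36 billion, contributing k·(−c·ΔT) = (−$325.36 billion) / 0.3277 ≈ −$992.9 billion.
Net ΔY = k(ΔG − c·ΔT) = (−$21.36 billion) / 0.3277 ≈ −$65 billion.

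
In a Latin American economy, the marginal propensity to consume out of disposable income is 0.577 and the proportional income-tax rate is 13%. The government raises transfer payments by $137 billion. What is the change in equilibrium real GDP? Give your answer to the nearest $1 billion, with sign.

+$159 billion

The transfer change shifts disposable income by +$137 billion, so first-round consumption changes by c·ΔTR = 0.577 × (+$137 billion) = +$79.049 billion.
Expenditure multiplier = 1/(1 − c(1−t)) = 1/(1 − 0.577×0.87) = 1/0.49801 ≈ 2.008.
The transfer multiplier is c × k ≈ 1.159, so ΔY = k × (c·ΔTR) = (+$79.049 billion) / 0.49801 ≈ +$159 billion.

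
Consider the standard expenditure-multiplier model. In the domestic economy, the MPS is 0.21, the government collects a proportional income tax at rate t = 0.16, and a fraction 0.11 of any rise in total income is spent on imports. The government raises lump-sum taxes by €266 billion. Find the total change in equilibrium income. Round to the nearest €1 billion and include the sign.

−€471 billion

MPC = 1 − MPS = 1 − 0.21 = 0.79.
A lump-sum tax change of +€266 billion shifts disposable income by −€266 billion; first-round consumption changes by −c × ΔT = −0.79 × (+€266 billion) = −€210.14 billion.
Expenditure multiplier = 1/(1 − c(1−t) + m) = 1/(1 − 0.79×0.84 + 0.11) = 1/0.4464 ≈ 2.24.
The tax multiplier is −c × k ≈ −1.77, so ΔY = k × (−c·ΔT) = (−€210.14 billion) / 0.4464 ≈ −€471 billion.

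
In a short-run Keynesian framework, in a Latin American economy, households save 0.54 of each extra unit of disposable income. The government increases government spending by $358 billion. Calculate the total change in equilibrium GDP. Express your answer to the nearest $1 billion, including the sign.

+$663 billion

MPC = 1 − MPS = 1 − 0.54 = 0.46.
Spending multiplier = 1/(1 − MPC) = 1/(1 − 0.46) = 1/0.54 ≈ 1.852.
ΔY = k × ΔG = (+$358 billion) / 0.54 ≈ +$663 billion.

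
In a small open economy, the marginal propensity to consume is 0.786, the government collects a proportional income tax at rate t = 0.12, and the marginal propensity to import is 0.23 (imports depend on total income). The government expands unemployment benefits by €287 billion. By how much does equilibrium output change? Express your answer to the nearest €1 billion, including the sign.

+€419 billion

The transfer change shifts disposable income by +€287 billion, so first-round consumption changes by c·ΔTR = 0.786 × (+€287 billion) = +€225.582 billion.
Expenditure multiplier = 1/(1 − c(1−t) + m) = 1/(1 − 0.786×0.88 + 0.23) = 1/0.53832 ≈ 1.858.
The transfer multiplier is c × k ≈ 1.46, so ΔY = k × (c·ΔTR) = (+€225.582 billion) / 0.53832 ≈ +€419 billion.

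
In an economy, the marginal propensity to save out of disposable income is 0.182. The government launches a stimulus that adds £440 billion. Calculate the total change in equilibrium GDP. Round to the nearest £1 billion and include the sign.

+£2,418 billion

MPC = 1 − MPS = 1 − 0.182 = 0.818.
Expenditure multiplier = 1/(1 − MPC) = 1/(1 − 0.818) = 1/0.182 ≈ 5.495.
ΔY = k × ΔG = (+£440 billion) / 0.182 ≈ +£2,418 billion.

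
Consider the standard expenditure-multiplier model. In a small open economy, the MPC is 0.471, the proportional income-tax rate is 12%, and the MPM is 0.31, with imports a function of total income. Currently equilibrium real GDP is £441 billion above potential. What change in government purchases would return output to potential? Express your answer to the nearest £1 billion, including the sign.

Spending multiplier = 1/(1 − c(1−t) + m) = 1/(1 − 0.471×0.88 + 0.31) = 1/0.89552 ≈ 1.117.
Need ΔY = −£441 billion, so ΔG = ΔY/k = (−£441 billion) × 0.89552 ≈ −£395 billion.
The government should cut government purchases by £395 billion.

−£395 billion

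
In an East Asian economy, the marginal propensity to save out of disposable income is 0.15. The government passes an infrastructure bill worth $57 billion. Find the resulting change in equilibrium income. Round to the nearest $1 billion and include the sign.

+$380 billion

MPC = 1 − MPS = 1 − 0.15 = 0.85.
Expenditure multiplier = 1/(1 − MPC) = 1/(1 − 0.85) = 1/0.15 ≈ 6.667.
ΔY = k × ΔG = (+$57 billion) / 0.15 = +$380 billion.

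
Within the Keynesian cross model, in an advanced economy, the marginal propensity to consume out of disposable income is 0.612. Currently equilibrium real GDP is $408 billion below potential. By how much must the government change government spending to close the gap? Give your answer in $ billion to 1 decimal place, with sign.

+$158.3 billion

Spending multiplier = 1/(1 − MPC) = 1/(1 − 0.612) = 1/0.388 ≈ 2.577.
Need ΔY = +$408 billion, so ΔG = ΔY/k = (+$408 billion) × 0.388 ≈ +$158.3 billion.
The government should increase government spending by $158.3 billion.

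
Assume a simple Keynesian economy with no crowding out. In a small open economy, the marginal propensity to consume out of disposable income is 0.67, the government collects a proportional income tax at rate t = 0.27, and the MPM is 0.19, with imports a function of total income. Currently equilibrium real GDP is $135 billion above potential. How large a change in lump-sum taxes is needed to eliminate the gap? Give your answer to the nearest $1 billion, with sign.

Spending multiplier = 1/(1 − c(1−t) + m) = 1/(1 − 0.67×0.73 + 0.19) = 1/0.7009 ≈ 1.427.
Tax multiplier = −c·k = −0.67/0.7009 ≈ −0.956. Need ΔY = −$135 billion, so ΔT = ΔY/(−c·k) = −(−$135 billion) × 0.7009 / 0.67 ≈ +$141 billion.
The government should raise lump-sum taxes by $141 billion.

+$141 billion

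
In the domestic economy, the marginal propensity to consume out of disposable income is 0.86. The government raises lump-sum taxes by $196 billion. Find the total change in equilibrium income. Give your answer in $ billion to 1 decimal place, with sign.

A lump-sum tax change of +$196 billion shifts disposable income by −$196 billion; first-round consumption changes by −c × ΔT = −0.86 × (+$196 billion) = −$168.56 billion.
Expenditure multiplier = 1/(1 − MPC) = 1/(1 − 0.86) = 1/0.14 ≈ 7.143.
The tax multiplier is −c × k ≈ −6.143, so ΔY = k × (−c·ΔT) = (−$168.56 billion) / 0.14 = −$1,204 billion.

−$1,204.0 billion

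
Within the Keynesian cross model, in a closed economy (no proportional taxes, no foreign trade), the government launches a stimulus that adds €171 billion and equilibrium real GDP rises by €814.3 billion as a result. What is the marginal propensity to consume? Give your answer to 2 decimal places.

0.79

Implied spending multiplier k = ΔY/ΔG = 814.3/171 ≈ 4.762.
Since k = 1/(1 − MPC), MPC = 1 − 1/k = 1 − ΔG/ΔY = 1 − 171/814.3 ≈ 0.79.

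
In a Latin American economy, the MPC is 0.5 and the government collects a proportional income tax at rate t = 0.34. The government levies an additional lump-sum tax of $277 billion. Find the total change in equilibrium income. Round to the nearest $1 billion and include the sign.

A lump-sum tax change of +$277 billion shifts disposable income by −$277 billion; first-round consumption changes by −c × ΔT = −0.5 × (+$277 billion) = −$138.5 billion.
Expenditure multiplier = 1/(1 − c(1−t)) = 1/(1 − 0.5×0.66) = 1/0.67 ≈ 1.493.
The tax multiplier is −c × k ≈ −0.746, so ΔY = k × (−c·ΔT) = (−$138.5 billion) / 0.67 ≈ −$207 billion.

−$207 billion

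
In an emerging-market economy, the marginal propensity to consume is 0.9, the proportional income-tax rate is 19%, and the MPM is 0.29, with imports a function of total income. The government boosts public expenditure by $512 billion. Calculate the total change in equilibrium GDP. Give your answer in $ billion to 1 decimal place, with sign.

+$912.7 billion

Spending multiplier = 1/(1 − c(1−t) + m) = 1/(1 − 0.9×0.81 + 0.29) = 1/0.561 ≈ 1.783.
ΔY = k × ΔG = (+$512 billion) / 0.561 ≈ +$912.7 billion.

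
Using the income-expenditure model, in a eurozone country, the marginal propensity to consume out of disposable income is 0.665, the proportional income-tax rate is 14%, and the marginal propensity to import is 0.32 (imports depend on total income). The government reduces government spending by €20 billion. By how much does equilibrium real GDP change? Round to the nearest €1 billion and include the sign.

Expenditure multiplier = 1/(1 − c(1−t) + m) = 1/(1 − 0.665×0.86 + 0.32) = 1/0.7481 ≈ 1.337.
ΔY = k × ΔG = (−€20 billion) / 0.7481 ≈ −€27 billion.

−€27 billion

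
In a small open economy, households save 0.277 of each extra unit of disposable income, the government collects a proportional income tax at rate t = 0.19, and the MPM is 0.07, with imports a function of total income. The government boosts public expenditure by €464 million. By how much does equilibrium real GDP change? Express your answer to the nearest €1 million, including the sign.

+€958 million

MPC = 1 − MPS = 1 − 0.277 = 0.723.
Expenditure multiplier = 1/(1 − c(1−t) + m) = 1/(1 − 0.723×0.81 + 0.07) = 1/0.48437 ≈ 2.065.
ΔY = k × ΔG = (+€464 million) / 0.48437 ≈ +€958 million.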